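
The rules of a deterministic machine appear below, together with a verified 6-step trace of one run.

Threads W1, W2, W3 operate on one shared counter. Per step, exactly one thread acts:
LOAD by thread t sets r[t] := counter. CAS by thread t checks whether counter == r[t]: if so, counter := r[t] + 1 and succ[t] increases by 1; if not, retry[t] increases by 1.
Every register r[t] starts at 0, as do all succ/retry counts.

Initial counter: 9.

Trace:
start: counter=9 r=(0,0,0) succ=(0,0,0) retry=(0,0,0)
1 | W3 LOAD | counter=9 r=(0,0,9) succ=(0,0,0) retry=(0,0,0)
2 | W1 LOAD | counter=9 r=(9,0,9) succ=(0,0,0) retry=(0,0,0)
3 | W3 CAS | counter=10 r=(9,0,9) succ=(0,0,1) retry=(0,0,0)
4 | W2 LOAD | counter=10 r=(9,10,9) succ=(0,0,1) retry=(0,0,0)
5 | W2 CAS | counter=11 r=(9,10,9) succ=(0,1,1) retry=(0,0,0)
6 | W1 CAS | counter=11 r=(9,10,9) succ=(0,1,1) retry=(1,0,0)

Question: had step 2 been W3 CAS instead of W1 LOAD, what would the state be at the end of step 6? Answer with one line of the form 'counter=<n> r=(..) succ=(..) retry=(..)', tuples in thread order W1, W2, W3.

(re-executing from step 2 with the substitution; state before step 2: counter=9 r=(0,0,9) succ=(0,0,0) retry=(0,0,0))
2 | W3 CAS | counter=10 r=(0,0,9) succ=(0,0,1) retry=(0,0,0)
3 | W3 CAS | counter=10 r=(0,0,9) succ=(0,0,1) retry=(0,0,1)
4 | W2 LOAD | counter=10 r=(0,10,9) succ=(0,0,1) retry=(0,0,1)
5 | W2 CAS | counter=11 r=(0,10,9) succ=(0,1,1) retry=(0,0,1)
6 | W1 CAS | counter=11 r=(0,10,9) succ=(0,1,1) retry=(1,0,1)

counter=11 r=(0,10,9) succ=(0,1,1) retry=(1,0,1)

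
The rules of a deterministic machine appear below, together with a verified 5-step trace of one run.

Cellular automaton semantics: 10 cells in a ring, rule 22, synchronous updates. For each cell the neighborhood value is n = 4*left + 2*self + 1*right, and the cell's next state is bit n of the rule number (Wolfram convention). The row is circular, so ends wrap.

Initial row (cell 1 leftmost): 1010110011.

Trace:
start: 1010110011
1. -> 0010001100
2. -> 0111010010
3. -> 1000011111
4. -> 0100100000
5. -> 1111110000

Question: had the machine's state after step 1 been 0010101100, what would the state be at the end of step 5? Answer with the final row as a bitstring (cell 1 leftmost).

1101100000

state after step 1 := 0010101100
2. -> 0110100010
3. -> 1000110111
4. -> 0101000000
5. -> 1101100000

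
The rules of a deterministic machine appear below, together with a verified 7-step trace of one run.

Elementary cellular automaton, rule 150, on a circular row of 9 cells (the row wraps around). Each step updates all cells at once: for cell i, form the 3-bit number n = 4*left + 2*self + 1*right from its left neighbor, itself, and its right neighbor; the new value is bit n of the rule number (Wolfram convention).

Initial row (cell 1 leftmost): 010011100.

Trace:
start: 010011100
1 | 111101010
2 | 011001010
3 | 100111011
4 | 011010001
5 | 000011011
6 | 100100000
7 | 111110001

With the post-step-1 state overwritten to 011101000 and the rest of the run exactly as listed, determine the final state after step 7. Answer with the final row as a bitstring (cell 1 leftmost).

state after step 1 := 011101000
2 | 101001100
3 | 101110011
4 | 000101101
5 | 101100001
6 | 000010010
7 | 000111111

000111111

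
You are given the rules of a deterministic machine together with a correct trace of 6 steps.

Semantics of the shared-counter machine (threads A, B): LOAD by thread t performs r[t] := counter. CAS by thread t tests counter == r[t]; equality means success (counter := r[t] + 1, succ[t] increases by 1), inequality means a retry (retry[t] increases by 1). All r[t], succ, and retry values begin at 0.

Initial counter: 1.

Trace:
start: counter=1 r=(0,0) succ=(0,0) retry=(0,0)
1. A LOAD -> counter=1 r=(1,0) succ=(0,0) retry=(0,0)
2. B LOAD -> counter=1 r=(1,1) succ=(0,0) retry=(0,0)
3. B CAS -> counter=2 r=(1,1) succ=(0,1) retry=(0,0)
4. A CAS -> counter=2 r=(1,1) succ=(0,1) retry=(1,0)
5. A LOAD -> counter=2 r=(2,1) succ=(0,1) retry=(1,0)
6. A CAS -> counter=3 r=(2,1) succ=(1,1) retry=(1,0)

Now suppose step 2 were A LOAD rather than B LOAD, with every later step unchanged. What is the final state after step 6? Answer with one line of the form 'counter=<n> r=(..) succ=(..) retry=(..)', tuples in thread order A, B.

counter=3 r=(2,0) succ=(2,0) retry=(0,1)

(re-executing from step 2 with the substitution; state before step 2: counter=1 r=(1,0) succ=(0,0) retry=(0,0))
2. A LOAD -> counter=1 r=(1,0) succ=(0,0) retry=(0,0)
3. B CAS -> counter=1 r=(1,0) succ=(0,0) retry=(0,1)
4. A CAS -> counter=2 r=(1,0) succ=(1,0) retry=(0,1)
5. A LOAD -> counter=2 r=(2,0) succ=(1,0) retry=(0,1)
6. A CAS -> counter=3 r=(2,0) succ=(2,0) retry=(0,1)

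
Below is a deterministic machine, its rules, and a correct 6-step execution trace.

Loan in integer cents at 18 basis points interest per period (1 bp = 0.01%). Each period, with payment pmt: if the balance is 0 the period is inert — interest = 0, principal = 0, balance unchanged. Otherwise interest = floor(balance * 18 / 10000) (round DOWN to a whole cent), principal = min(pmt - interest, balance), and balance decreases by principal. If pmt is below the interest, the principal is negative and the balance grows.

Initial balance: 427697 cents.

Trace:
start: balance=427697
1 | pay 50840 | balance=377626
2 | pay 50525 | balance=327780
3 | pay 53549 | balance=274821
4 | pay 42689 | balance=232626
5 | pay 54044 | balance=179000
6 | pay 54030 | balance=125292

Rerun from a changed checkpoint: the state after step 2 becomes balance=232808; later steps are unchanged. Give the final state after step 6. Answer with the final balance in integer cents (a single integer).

29635

state after step 2 := balance=232808
3 | pay 53549 | balance=179678
4 | pay 42689 | balance=137312
5 | pay 54044 | balance=83515
6 | pay 54030 | balance=29635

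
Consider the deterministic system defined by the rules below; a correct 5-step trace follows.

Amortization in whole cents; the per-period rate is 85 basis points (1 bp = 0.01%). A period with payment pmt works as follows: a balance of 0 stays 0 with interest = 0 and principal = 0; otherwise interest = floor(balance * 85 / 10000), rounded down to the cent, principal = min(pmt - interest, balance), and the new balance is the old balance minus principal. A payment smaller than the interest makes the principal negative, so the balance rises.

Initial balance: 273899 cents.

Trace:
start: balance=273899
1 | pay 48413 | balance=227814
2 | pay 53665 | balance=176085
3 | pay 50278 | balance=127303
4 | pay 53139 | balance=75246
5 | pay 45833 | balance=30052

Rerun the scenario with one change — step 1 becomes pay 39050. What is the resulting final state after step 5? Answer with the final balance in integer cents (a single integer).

39738

(re-executing from step 1 with the substitution; state before step 1: balance=273899)
1 | pay 39050 | balance=237177
2 | pay 53665 | balance=185528
3 | pay 50278 | balance=136826
4 | pay 53139 | balance=84850
5 | pay 45833 | balance=39738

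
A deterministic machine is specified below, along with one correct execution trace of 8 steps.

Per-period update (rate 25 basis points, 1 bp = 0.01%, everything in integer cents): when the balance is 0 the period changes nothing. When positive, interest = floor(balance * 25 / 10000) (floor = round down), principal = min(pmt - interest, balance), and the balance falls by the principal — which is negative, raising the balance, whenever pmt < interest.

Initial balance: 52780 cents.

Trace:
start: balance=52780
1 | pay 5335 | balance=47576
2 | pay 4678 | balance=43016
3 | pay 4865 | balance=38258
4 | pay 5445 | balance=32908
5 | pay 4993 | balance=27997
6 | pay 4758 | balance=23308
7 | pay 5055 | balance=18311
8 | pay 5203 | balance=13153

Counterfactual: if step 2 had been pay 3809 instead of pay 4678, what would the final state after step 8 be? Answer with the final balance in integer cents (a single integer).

14035

(re-executing from step 2 with the substitution; state before step 2: balance=47576)
2 | pay 3809 | balance=43885
3 | pay 4865 | balance=39129
4 | pay 5445 | balance=33781
5 | pay 4993 | balance=28872
6 | pay 4758 | balance=24186
7 | pay 5055 | balance=19191
8 | pay 5203 | balance=14035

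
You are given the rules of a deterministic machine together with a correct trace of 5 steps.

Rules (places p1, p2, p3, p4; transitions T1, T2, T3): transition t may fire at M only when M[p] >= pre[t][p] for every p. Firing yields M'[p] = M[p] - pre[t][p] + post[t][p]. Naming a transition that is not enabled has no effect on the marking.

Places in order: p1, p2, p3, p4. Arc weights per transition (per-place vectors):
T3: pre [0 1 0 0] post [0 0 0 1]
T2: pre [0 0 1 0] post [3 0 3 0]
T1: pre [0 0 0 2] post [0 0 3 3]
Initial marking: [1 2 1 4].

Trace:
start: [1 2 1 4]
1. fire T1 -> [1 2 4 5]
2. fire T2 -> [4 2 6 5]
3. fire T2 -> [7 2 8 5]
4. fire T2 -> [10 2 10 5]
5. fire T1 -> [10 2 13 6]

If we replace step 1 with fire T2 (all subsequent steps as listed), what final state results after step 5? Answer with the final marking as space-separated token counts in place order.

(re-executing from step 1 with the substitution; state before step 1: [1 2 1 4])
1. fire T2 -> [4 2 3 4]
2. fire T2 -> [7 2 5 4]
3. fire T2 -> [10 2 7 4]
4. fire T2 -> [13 2 9 4]
5. fire T1 -> [13 2 12 5]

13 2 12 5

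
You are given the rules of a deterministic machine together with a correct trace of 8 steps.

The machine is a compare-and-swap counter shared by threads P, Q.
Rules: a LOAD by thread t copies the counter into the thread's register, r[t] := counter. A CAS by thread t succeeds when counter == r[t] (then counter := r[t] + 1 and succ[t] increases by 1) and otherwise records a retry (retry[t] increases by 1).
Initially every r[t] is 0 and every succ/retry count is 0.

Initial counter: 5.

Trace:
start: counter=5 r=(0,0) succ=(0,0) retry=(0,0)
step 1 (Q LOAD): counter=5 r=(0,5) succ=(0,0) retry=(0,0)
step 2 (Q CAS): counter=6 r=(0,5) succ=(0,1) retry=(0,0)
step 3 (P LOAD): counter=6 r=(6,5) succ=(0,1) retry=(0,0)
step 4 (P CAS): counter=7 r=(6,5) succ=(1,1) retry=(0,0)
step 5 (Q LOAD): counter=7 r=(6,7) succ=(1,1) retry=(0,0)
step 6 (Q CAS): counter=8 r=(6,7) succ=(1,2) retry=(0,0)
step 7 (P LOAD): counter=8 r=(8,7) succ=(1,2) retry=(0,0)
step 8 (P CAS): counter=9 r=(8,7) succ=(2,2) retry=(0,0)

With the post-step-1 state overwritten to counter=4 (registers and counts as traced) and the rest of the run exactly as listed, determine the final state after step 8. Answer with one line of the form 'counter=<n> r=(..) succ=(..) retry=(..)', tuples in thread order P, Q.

state after step 1 := counter=4 r=(0,5) succ=(0,0) retry=(0,0)
step 2 (Q CAS): counter=4 r=(0,5) succ=(0,0) retry=(0,1)
step 3 (P LOAD): counter=4 r=(4,5) succ=(0,0) retry=(0,1)
step 4 (P CAS): counter=5 r=(4,5) succ=(1,0) retry=(0,1)
step 5 (Q LOAD): counter=5 r=(4,5) succ=(1,0) retry=(0,1)
step 6 (Q CAS): counter=6 r=(4,5) succ=(1,1) retry=(0,1)
step 7 (P LOAD): counter=6 r=(6,5) succ=(1,1) retry=(0,1)
step 8 (P CAS): counter=7 r=(6,5) succ=(2,1) retry=(0,1)

counter=7 r=(6,5) succ=(2,1) retry=(0,1)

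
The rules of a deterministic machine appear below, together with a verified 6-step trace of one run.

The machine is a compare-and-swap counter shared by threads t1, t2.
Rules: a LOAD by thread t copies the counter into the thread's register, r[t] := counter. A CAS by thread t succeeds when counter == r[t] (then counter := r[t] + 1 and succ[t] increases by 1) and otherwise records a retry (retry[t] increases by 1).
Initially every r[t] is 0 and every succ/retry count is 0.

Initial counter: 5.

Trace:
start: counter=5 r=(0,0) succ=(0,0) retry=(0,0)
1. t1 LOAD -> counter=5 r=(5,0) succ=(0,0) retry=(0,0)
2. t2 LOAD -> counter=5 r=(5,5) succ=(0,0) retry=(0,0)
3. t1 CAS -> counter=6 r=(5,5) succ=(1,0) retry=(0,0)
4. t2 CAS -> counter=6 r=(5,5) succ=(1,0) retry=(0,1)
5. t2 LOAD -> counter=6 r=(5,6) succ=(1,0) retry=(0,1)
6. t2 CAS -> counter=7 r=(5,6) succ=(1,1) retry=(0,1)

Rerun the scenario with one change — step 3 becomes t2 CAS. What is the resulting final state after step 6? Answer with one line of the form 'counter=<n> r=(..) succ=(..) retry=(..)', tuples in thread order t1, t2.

counter=7 r=(5,6) succ=(0,2) retry=(0,1)

(re-executing from step 3 with the substitution; state before step 3: counter=5 r=(5,5) succ=(0,0) retry=(0,0))
3. t2 CAS -> counter=6 r=(5,5) succ=(0,1) retry=(0,0)
4. t2 CAS -> counter=6 r=(5,5) succ=(0,1) retry=(0,1)
5. t2 LOAD -> counter=6 r=(5,6) succ=(0,1) retry=(0,1)
6. t2 CAS -> counter=7 r=(5,6) succ=(0,2) retry=(0,1)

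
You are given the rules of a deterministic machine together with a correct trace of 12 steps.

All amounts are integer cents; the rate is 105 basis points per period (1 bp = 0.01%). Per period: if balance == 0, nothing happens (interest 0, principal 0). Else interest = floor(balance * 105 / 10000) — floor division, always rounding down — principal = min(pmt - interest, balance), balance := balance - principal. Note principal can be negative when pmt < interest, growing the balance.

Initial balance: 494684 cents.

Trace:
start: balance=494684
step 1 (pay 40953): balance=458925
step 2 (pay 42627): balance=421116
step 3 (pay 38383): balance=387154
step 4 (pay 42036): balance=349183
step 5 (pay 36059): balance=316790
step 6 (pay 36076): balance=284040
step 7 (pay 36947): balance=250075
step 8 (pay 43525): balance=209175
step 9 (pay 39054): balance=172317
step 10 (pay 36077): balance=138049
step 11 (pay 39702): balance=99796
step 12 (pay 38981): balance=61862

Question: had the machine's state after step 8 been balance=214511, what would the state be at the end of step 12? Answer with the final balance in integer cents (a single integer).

state after step 8 := balance=214511
step 9 (pay 39054): balance=177709
step 10 (pay 36077): balance=143497
step 11 (pay 39702): balance=105301
step 12 (pay 38981): balance=67425

67425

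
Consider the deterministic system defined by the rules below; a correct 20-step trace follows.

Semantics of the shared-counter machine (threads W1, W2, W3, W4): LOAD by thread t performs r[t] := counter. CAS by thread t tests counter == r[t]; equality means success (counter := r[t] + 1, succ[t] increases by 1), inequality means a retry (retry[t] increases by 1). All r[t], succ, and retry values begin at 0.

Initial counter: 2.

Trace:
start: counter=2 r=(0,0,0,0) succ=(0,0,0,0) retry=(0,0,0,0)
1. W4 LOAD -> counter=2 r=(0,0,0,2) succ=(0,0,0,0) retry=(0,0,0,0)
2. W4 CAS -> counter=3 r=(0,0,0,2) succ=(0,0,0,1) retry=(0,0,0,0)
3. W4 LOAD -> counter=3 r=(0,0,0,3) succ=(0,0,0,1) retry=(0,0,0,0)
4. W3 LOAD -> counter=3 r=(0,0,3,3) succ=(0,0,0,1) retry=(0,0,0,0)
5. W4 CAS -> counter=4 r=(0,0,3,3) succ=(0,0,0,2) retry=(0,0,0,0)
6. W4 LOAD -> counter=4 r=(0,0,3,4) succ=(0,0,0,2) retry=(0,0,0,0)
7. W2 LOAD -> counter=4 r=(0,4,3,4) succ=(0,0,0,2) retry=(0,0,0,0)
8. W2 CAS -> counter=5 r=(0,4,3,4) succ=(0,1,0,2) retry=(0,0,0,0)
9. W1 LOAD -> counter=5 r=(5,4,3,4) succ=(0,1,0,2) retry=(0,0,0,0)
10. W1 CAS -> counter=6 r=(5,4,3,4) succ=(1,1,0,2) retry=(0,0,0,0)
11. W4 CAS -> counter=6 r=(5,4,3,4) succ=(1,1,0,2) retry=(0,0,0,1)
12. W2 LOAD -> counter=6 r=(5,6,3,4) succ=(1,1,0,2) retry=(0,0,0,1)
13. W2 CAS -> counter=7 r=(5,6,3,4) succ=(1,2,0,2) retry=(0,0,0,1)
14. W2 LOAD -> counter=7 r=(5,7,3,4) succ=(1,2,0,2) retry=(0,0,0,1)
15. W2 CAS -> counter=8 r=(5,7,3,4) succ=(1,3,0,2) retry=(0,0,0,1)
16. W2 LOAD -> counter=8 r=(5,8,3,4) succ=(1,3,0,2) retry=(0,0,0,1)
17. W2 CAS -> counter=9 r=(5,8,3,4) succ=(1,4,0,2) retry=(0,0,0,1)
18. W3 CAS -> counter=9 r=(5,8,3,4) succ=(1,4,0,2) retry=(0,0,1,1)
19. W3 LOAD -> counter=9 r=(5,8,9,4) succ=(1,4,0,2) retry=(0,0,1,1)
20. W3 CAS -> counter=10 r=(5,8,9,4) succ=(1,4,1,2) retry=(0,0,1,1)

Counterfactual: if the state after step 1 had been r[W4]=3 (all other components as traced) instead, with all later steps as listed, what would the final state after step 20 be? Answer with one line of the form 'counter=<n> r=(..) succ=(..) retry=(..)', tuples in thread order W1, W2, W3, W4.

counter=9 r=(4,7,8,3) succ=(1,4,1,1) retry=(0,0,1,2)

state after step 1 := counter=2 r=(0,0,0,3) succ=(0,0,0,0) retry=(0,0,0,0)
2. W4 CAS -> counter=2 r=(0,0,0,3) succ=(0,0,0,0) retry=(0,0,0,1)
3. W4 LOAD -> counter=2 r=(0,0,0,2) succ=(0,0,0,0) retry=(0,0,0,1)
4. W3 LOAD -> counter=2 r=(0,0,2,2) succ=(0,0,0,0) retry=(0,0,0,1)
5. W4 CAS -> counter=3 r=(0,0,2,2) succ=(0,0,0,1) retry=(0,0,0,1)
6. W4 LOAD -> counter=3 r=(0,0,2,3) succ=(0,0,0,1) retry=(0,0,0,1)
7. W2 LOAD -> counter=3 r=(0,3,2,3) succ=(0,0,0,1) retry=(0,0,0,1)
8. W2 CAS -> counter=4 r=(0,3,2,3) succ=(0,1,0,1) retry=(0,0,0,1)
9. W1 LOAD -> counter=4 r=(4,3,2,3) succ=(0,1,0,1) retry=(0,0,0,1)
10. W1 CAS -> counter=5 r=(4,3,2,3) succ=(1,1,0,1) retry=(0,0,0,1)
11. W4 CAS -> counter=5 r=(4,3,2,3) succ=(1,1,0,1) retry=(0,0,0,2)
12. W2 LOAD -> counter=5 r=(4,5,2,3) succ=(1,1,0,1) retry=(0,0,0,2)
13. W2 CAS -> counter=6 r=(4,5,2,3) succ=(1,2,0,1) retry=(0,0,0,2)
14. W2 LOAD -> counter=6 r=(4,6,2,3) succ=(1,2,0,1) retry=(0,0,0,2)
15. W2 CAS -> counter=7 r=(4,6,2,3) succ=(1,3,0,1) retry=(0,0,0,2)
16. W2 LOAD -> counter=7 r=(4,7,2,3) succ=(1,3,0,1) retry=(0,0,0,2)
17. W2 CAS -> counter=8 r=(4,7,2,3) succ=(1,4,0,1) retry=(0,0,0,2)
18. W3 CAS -> counter=8 r=(4,7,2,3) succ=(1,4,0,1) retry=(0,0,1,2)
19. W3 LOAD -> counter=8 r=(4,7,8,3) succ=(1,4,0,1) retry=(0,0,1,2)
20. W3 CAS -> counter=9 r=(4,7,8,3) succ=(1,4,1,1) retry=(0,0,1,2)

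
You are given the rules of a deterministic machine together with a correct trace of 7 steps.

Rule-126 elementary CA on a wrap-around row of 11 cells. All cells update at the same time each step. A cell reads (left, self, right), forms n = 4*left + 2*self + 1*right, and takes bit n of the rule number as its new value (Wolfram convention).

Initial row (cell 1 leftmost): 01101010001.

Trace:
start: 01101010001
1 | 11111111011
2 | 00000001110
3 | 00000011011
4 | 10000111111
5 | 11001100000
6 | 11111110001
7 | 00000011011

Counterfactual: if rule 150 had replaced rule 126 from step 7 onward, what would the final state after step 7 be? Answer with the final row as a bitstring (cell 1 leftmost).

11111101010

(re-executing step 7 under rule 150; state before step 7: 11111110001)
7 | 11111101010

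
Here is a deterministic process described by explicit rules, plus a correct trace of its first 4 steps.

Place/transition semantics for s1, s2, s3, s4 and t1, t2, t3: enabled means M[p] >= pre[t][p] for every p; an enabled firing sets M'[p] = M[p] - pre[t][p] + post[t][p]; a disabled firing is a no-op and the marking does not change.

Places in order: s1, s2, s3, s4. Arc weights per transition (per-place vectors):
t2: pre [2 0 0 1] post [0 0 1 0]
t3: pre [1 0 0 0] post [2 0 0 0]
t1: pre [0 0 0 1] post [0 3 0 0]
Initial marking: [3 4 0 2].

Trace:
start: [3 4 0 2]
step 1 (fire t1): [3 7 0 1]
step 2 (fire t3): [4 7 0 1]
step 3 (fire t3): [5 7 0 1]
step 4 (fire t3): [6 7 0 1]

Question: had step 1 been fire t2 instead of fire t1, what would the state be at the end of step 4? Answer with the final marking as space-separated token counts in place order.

4 4 1 1

(re-executing from step 1 with the substitution; state before step 1: [3 4 0 2])
step 1 (fire t2): [1 4 1 1]
step 2 (fire t3): [2 4 1 1]
step 3 (fire t3): [3 4 1 1]
step 4 (fire t3): [4 4 1 1]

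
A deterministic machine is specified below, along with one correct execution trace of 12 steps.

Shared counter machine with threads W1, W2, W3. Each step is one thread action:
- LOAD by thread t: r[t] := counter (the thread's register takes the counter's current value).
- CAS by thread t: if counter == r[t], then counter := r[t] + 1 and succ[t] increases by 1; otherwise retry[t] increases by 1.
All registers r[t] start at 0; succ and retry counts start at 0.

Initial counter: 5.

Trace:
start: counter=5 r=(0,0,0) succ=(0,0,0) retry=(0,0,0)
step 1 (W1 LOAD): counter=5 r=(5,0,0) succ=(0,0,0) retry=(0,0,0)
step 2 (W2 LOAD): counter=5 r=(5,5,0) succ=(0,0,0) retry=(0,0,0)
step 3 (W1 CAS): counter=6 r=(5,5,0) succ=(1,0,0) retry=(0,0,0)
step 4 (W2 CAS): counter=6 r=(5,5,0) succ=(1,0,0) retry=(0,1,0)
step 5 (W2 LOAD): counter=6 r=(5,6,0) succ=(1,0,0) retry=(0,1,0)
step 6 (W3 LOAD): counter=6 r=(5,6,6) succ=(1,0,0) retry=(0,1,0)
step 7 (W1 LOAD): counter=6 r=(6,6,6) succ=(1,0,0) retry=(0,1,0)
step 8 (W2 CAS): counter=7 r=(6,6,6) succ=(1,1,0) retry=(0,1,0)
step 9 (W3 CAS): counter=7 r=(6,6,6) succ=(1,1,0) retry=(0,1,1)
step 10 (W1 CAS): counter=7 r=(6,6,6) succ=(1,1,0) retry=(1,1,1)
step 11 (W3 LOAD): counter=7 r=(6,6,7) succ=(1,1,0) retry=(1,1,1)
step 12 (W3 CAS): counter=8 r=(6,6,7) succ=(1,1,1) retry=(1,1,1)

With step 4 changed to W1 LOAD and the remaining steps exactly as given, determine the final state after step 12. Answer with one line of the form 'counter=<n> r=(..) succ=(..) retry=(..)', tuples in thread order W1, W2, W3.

counter=8 r=(6,6,7) succ=(1,1,1) retry=(1,0,1)

(re-executing from step 4 with the substitution; state before step 4: counter=6 r=(5,5,0) succ=(1,0,0) retry=(0,0,0))
step 4 (W1 LOAD): counter=6 r=(6,5,0) succ=(1,0,0) retry=(0,0,0)
step 5 (W2 LOAD): counter=6 r=(6,6,0) succ=(1,0,0) retry=(0,0,0)
step 6 (W3 LOAD): counter=6 r=(6,6,6) succ=(1,0,0) retry=(0,0,0)
step 7 (W1 LOAD): counter=6 r=(6,6,6) succ=(1,0,0) retry=(0,0,0)
step 8 (W2 CAS): counter=7 r=(6,6,6) succ=(1,1,0) retry=(0,0,0)
step 9 (W3 CAS): counter=7 r=(6,6,6) succ=(1,1,0) retry=(0,0,1)
step 10 (W1 CAS): counter=7 r=(6,6,6) succ=(1,1,0) retry=(1,0,1)
step 11 (W3 LOAD): counter=7 r=(6,6,7) succ=(1,1,0) retry=(1,0,1)
step 12 (W3 CAS): counter=8 r=(6,6,7) succ=(1,1,1) retry=(1,0,1)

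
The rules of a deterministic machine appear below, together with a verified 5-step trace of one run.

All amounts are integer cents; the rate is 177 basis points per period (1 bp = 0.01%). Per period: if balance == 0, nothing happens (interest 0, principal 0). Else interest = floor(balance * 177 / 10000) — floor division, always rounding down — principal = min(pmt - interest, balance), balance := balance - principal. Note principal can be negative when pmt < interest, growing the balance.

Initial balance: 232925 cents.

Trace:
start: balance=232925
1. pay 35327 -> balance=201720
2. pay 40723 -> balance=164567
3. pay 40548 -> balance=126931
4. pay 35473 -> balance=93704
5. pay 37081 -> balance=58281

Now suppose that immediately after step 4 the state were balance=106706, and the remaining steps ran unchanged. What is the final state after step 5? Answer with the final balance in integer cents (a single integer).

71513

state after step 4 := balance=106706
5. pay 37081 -> balance=71513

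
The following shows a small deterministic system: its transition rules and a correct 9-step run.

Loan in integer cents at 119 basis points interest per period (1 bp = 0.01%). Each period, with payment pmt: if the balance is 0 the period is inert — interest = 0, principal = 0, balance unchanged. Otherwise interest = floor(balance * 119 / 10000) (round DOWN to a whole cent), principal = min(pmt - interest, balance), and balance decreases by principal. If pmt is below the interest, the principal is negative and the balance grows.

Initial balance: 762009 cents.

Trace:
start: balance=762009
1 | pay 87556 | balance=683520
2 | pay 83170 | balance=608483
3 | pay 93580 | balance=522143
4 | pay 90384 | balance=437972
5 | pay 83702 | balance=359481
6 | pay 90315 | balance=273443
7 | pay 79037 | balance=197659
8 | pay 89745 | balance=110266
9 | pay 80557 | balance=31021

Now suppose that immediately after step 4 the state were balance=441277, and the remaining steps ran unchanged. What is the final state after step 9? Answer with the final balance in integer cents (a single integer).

34528

state after step 4 := balance=441277
5 | pay 83702 | balance=362826
6 | pay 90315 | balance=276828
7 | pay 79037 | balance=201085
8 | pay 89745 | balance=113732
9 | pay 80557 | balance=34528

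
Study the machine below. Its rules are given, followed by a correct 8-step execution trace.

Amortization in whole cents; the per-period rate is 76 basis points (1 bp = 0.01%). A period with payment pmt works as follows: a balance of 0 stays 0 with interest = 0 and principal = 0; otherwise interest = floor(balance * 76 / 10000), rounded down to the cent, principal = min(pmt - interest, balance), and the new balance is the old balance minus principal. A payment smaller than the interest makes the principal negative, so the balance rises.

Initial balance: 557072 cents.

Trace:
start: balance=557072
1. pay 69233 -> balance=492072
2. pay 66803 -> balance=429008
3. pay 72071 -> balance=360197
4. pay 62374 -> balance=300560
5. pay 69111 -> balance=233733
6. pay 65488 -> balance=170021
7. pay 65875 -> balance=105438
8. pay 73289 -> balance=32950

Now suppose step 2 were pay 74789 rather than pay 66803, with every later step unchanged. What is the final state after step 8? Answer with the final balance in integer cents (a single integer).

24592

(re-executing from step 2 with the substitution; state before step 2: balance=492072)
2. pay 74789 -> balance=421022
3. pay 72071 -> balance=352150
4. pay 62374 -> balance=292452
5. pay 69111 -> balance=225563
6. pay 65488 -> balance=161789
7. pay 65875 -> balance=97143
8. pay 73289 -> balance=24592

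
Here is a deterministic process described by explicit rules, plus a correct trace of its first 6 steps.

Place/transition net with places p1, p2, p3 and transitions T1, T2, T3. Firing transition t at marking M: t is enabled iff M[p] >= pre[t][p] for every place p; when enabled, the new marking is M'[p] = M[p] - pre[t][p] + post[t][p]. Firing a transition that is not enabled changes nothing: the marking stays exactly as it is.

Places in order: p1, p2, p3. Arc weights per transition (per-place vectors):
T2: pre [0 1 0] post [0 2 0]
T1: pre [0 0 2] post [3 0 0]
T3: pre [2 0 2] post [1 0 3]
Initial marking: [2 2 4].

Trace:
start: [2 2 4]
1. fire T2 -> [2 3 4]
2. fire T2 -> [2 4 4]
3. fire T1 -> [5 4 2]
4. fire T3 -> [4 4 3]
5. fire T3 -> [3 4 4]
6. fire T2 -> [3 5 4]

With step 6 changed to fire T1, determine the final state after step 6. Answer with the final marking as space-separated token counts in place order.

(re-executing from step 6 with the substitution; state before step 6: [3 4 4])
6. fire T1 -> [6 4 2]

6 4 2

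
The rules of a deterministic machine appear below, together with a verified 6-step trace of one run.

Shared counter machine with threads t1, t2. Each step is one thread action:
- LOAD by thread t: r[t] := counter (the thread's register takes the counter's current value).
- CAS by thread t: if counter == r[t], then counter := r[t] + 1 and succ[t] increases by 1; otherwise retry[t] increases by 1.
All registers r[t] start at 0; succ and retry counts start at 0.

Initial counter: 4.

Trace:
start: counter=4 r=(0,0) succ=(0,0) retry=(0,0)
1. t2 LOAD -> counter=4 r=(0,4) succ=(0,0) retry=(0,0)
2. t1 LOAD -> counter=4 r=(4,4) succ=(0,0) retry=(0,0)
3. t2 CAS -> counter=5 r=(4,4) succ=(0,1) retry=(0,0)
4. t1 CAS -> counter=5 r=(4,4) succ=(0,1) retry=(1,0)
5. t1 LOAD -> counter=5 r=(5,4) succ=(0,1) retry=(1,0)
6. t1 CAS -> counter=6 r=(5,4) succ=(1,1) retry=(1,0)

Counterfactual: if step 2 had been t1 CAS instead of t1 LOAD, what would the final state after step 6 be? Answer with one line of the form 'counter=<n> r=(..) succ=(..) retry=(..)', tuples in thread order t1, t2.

counter=6 r=(5,4) succ=(1,1) retry=(2,0)

(re-executing from step 2 with the substitution; state before step 2: counter=4 r=(0,4) succ=(0,0) retry=(0,0))
2. t1 CAS -> counter=4 r=(0,4) succ=(0,0) retry=(1,0)
3. t2 CAS -> counter=5 r=(0,4) succ=(0,1) retry=(1,0)
4. t1 CAS -> counter=5 r=(0,4) succ=(0,1) retry=(2,0)
5. t1 LOAD -> counter=5 r=(5,4) succ=(0,1) retry=(2,0)
6. t1 CAS -> counter=6 r=(5,4) succ=(1,1) retry=(2,0)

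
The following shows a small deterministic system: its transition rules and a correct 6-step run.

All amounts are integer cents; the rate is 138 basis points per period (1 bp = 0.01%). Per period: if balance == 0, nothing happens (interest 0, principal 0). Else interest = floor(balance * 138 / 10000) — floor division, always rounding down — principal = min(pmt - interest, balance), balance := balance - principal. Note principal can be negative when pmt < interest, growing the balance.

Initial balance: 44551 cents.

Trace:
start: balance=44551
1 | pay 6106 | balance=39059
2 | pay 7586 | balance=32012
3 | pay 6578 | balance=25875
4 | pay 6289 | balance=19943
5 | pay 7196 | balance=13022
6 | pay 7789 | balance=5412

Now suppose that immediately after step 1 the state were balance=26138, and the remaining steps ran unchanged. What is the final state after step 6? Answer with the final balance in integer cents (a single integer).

0

state after step 1 := balance=26138
2 | pay 7586 | balance=18912
3 | pay 6578 | balance=12594
4 | pay 6289 | balance=6478
5 | pay 7196 | balance=0
6 | pay 7789 | balance=0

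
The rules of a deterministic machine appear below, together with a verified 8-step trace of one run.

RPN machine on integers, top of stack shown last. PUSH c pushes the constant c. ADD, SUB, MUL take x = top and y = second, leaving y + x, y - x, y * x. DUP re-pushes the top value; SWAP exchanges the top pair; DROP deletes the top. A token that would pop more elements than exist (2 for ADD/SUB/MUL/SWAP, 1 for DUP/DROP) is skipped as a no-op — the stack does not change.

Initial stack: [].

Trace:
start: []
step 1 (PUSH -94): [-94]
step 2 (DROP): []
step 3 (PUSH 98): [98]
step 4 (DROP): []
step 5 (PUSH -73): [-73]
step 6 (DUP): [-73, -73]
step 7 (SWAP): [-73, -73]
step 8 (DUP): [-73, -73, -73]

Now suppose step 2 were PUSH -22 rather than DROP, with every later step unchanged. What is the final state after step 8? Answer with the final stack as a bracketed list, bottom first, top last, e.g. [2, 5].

(re-executing from step 2 with the substitution; state before step 2: [-94])
step 2 (PUSH -22): [-94, -22]
step 3 (PUSH 98): [-94, -22, 98]
step 4 (DROP): [-94, -22]
step 5 (PUSH -73): [-94, -22, -73]
step 6 (DUP): [-94, -22, -73, -73]
step 7 (SWAP): [-94, -22, -73, -73]
step 8 (DUP): [-94, -22, -73, -73, -73]

[-94, -22, -73, -73, -73]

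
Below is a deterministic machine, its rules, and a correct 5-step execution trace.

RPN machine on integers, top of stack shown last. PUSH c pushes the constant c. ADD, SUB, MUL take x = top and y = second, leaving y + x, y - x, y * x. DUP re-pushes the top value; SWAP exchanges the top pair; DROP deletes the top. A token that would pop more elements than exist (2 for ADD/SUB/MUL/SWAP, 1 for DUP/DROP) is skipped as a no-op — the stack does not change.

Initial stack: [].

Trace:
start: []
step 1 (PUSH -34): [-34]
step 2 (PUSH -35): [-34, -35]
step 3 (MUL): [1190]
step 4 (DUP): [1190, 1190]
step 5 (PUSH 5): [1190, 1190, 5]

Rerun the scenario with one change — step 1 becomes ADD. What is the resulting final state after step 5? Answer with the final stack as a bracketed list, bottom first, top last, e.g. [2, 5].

[-35, -35, 5]

(re-executing from step 1 with the substitution; state before step 1: [])
step 1 (ADD): []
step 2 (PUSH -35): [-35]
step 3 (MUL): [-35]
step 4 (DUP): [-35, -35]
step 5 (PUSH 5): [-35, -35, 5]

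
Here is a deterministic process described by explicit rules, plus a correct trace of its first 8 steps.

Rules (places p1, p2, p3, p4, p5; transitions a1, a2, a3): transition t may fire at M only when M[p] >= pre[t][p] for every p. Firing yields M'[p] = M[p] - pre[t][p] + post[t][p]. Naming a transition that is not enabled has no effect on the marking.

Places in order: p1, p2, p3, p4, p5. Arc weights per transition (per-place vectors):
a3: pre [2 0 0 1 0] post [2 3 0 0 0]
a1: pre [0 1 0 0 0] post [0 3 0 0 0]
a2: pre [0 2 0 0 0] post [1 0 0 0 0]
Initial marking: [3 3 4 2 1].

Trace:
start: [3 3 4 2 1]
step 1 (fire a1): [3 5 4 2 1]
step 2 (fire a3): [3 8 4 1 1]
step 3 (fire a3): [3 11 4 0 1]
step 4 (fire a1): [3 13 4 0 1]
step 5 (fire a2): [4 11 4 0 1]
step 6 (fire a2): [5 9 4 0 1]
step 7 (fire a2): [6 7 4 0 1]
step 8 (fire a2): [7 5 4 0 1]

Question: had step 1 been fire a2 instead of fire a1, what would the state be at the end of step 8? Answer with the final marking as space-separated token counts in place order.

(re-executing from step 1 with the substitution; state before step 1: [3 3 4 2 1])
step 1 (fire a2): [4 1 4 2 1]
step 2 (fire a3): [4 4 4 1 1]
step 3 (fire a3): [4 7 4 0 1]
step 4 (fire a1): [4 9 4 0 1]
step 5 (fire a2): [5 7 4 0 1]
step 6 (fire a2): [6 5 4 0 1]
step 7 (fire a2): [7 3 4 0 1]
step 8 (fire a2): [8 1 4 0 1]

8 1 4 0 1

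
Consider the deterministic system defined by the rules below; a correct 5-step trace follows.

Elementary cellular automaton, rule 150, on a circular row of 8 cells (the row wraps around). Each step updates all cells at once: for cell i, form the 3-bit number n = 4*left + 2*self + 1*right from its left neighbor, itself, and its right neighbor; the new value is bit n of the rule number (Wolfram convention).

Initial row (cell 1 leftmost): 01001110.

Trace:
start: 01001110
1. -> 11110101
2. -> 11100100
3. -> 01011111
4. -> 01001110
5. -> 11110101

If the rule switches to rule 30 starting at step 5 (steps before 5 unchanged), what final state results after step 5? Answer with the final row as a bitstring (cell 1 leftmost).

(re-executing step 5 under rule 30; state before step 5: 01001110)
5. -> 11111001

11111001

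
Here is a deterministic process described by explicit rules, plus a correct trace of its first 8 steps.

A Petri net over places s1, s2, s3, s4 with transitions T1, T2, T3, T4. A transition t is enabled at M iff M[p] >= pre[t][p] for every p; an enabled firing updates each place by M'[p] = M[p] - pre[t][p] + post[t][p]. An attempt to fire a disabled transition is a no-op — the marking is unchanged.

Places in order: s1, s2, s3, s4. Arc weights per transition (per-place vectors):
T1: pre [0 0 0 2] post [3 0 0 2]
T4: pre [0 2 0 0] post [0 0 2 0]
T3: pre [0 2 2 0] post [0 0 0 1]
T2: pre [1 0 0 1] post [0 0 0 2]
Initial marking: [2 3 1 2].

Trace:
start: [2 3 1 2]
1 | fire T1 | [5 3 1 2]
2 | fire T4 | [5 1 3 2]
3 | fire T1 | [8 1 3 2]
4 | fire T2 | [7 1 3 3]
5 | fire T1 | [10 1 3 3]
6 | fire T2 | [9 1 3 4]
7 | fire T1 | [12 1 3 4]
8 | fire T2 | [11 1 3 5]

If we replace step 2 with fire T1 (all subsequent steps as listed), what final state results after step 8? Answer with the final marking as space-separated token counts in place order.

(re-executing from step 2 with the substitution; state before step 2: [5 3 1 2])
2 | fire T1 | [8 3 1 2]
3 | fire T1 | [11 3 1 2]
4 | fire T2 | [10 3 1 3]
5 | fire T1 | [13 3 1 3]
6 | fire T2 | [12 3 1 4]
7 | fire T1 | [15 3 1 4]
8 | fire T2 | [14 3 1 5]

14 3 1 5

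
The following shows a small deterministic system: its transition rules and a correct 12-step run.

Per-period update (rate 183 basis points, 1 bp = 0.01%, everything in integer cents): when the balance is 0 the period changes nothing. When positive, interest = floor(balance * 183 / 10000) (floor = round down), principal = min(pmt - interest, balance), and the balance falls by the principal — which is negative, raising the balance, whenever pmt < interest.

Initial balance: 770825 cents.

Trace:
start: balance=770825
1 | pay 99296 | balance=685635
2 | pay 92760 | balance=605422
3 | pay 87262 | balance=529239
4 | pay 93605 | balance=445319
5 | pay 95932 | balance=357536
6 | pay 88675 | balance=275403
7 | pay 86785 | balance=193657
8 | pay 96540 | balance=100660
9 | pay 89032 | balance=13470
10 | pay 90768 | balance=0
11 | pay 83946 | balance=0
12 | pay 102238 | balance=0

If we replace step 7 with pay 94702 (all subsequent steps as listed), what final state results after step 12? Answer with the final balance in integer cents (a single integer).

0

(re-executing from step 7 with the substitution; state before step 7: balance=275403)
7 | pay 94702 | balance=185740
8 | pay 96540 | balance=92599
9 | pay 89032 | balance=5261
10 | pay 90768 | balance=0
11 | pay 83946 | balance=0
12 | pay 102238 | balance=0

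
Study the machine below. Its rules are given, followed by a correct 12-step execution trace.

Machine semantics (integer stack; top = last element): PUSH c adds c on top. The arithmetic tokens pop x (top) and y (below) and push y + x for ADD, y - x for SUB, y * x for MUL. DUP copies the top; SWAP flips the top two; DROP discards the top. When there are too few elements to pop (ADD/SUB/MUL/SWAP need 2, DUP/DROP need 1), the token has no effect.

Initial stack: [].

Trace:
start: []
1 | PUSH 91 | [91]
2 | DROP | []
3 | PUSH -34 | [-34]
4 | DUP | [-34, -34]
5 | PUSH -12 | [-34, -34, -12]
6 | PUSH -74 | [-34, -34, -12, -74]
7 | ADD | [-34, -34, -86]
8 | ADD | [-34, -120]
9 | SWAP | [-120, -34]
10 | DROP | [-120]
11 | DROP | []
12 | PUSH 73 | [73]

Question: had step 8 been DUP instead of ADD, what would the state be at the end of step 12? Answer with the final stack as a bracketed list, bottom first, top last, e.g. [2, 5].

[-34, -34, 73]

(re-executing from step 8 with the substitution; state before step 8: [-34, -34, -86])
8 | DUP | [-34, -34, -86, -86]
9 | SWAP | [-34, -34, -86, -86]
10 | DROP | [-34, -34, -86]
11 | DROP | [-34, -34]
12 | PUSH 73 | [-34, -34, 73]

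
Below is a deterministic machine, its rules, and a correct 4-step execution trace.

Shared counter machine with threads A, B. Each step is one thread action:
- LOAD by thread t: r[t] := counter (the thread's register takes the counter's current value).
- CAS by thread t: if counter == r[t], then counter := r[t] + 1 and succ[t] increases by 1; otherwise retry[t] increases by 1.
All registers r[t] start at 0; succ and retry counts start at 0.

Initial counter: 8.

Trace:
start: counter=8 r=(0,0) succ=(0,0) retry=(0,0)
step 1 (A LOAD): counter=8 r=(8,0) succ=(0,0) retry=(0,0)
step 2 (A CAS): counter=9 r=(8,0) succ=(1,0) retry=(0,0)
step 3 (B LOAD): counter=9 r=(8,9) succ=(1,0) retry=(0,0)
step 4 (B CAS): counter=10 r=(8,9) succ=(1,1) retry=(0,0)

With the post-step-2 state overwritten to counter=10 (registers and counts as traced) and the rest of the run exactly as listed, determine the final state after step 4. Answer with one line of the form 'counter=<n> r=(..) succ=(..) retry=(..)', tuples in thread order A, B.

counter=11 r=(8,10) succ=(1,1) retry=(0,0)

state after step 2 := counter=10 r=(8,0) succ=(1,0) retry=(0,0)
step 3 (B LOAD): counter=10 r=(8,10) succ=(1,0) retry=(0,0)
step 4 (B CAS): counter=11 r=(8,10) succ=(1,1) retry=(0,0)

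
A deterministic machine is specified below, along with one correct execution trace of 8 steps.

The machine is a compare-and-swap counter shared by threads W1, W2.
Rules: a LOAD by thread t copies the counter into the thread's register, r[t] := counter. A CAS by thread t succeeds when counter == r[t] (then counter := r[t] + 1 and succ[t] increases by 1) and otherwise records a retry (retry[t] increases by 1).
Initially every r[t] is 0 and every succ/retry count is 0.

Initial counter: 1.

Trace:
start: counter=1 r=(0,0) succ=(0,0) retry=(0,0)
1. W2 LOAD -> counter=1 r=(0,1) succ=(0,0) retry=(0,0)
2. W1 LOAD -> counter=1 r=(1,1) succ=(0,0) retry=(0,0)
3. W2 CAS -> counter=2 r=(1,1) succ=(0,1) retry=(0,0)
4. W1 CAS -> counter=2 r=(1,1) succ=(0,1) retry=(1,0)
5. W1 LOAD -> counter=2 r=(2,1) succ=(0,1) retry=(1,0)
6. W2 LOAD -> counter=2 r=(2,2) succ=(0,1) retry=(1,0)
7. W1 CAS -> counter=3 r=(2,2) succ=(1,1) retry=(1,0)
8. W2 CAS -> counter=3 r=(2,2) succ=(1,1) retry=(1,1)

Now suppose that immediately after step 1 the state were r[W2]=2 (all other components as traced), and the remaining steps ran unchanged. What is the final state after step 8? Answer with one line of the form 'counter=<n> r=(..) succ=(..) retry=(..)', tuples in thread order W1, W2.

counter=3 r=(2,2) succ=(2,0) retry=(0,2)

state after step 1 := counter=1 r=(0,2) succ=(0,0) retry=(0,0)
2. W1 LOAD -> counter=1 r=(1,2) succ=(0,0) retry=(0,0)
3. W2 CAS -> counter=1 r=(1,2) succ=(0,0) retry=(0,1)
4. W1 CAS -> counter=2 r=(1,2) succ=(1,0) retry=(0,1)
5. W1 LOAD -> counter=2 r=(2,2) succ=(1,0) retry=(0,1)
6. W2 LOAD -> counter=2 r=(2,2) succ=(1,0) retry=(0,1)
7. W1 CAS -> counter=3 r=(2,2) succ=(2,0) retry=(0,1)
8. W2 CAS -> counter=3 r=(2,2) succ=(2,0) retry=(0,2)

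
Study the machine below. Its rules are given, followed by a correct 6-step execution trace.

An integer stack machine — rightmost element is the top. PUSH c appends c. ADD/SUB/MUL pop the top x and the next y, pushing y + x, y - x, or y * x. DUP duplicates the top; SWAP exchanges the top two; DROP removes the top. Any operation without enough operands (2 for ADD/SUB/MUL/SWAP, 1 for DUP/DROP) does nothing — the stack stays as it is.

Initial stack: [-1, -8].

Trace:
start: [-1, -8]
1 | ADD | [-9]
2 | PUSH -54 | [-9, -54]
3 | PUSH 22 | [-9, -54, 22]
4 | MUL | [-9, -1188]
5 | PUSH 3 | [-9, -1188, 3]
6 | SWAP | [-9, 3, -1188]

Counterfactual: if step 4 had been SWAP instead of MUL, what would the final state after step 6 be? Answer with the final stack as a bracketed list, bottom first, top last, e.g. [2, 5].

(re-executing from step 4 with the substitution; state before step 4: [-9, -54, 22])
4 | SWAP | [-9, 22, -54]
5 | PUSH 3 | [-9, 22, -54, 3]
6 | SWAP | [-9, 22, 3, -54]

[-9, 22, 3, -54]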